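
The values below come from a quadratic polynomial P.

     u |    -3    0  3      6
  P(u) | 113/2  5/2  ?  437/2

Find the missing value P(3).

113/2

On equispaced nodes a degree-2 polynomial has vanishing third forward difference, so
  - P(-3) + 3·P(0) - 3·P(3) + P(6) = 0.
Substituting the known values and solving for P(3):
  -3·P(3) = -339/2
  P(3) = 113/2.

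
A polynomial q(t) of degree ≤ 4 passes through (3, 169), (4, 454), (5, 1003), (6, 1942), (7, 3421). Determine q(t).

q(t) = t^4 + 3t^3 - t^2 + 6t - 2

Write q(t) = at^4 + bt^3 + ct^2 + dt + e. Substituting each data point gives a linear system:
  81a + 27b + 9c + 3d + e = 169
  256a + 64b + 16c + 4d + e = 454
  625a + 125b + 25c + 5d + e = 1003
  1296a + 216b + 36c + 6d + e = 1942
  2401a + 343b + 49c + 7d + e = 3421
Solving the system yields a = 1, b = 3, c = -1, d = 6, e = -2.
So q(t) = t⁴ + 3t³ - t² + 6t - 2.
Check: q(6) = 1942. ✓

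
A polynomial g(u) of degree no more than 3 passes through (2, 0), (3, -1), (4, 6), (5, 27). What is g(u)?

Write g(u) = au^3 + bu^2 + cu + d. Substituting each data point gives a linear system:
  8a + 4b + 2c + d = 0
  27a + 9b + 3c + d = -1
  64a + 16b + 4c + d = 6
  125a + 25b + 5c + d = 27
Solving the system yields a = 1, b = -5, c = 5, d = 2.
So g(u) = u^3 - 5u^2 + 5u + 2.
Check: g(2) = 0. ✓

g(u) = u^3 - 5u^2 + 5u + 2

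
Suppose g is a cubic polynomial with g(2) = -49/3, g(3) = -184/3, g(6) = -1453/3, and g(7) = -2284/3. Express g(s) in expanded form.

Write g(s) = as^3 + bs^2 + cs + d. Substituting each data point gives a linear system:
  8a + 4b + 2c + d = -49/3
  27a + 9b + 3c + d = -184/3
  216a + 36b + 6c + d = -1453/3
  343a + 49b + 7c + d = -2284/3
Solving the system yields a = -2, b = -2, c = 3, d = 5/3.
So g(s) = -2s^3 - 2s^2 + 3s + 5/3.
Check: g(7) = -2284/3. ✓

g(s) = -2s^3 - 2s^2 + 3s + 5/3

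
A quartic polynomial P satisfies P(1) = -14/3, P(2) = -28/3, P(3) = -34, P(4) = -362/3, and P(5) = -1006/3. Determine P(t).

P(t) = -t^4 + 3t^3 - 3t^2 - (5/3)t - 2

Using the Lagrange interpolation formula with nodes 1, 2, 3, 4, 5:
  L_0(t) = (t - 2)(t - 3)(t - 4)(t - 5) / 24
  L_1(t) = (t - 1)(t - 3)(t - 4)(t - 5) / -6
  L_2(t) = (t - 1)(t - 2)(t - 4)(t - 5) / 4
  L_3(t) = (t - 1)(t - 2)(t - 3)(t - 5) / -6
  L_4(t) = (t - 1)(t - 2)(t - 3)(t - 4) / 24
Then P(t) = -14/3·L_0(t) - 28/3·L_1(t) - 34·L_2(t) - 362/3·L_3(t) - 1006/3·L_4(t).
Expanding and collecting terms gives P(t) = -t⁴ + 3t³ - 3t² - (5/3)t - 2.
Check: P(2) = -28/3. ✓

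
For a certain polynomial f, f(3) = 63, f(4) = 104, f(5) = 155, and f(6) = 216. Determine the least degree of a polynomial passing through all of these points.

Forward differences of the values at n = 3, 4, 5, 6:
  f  : 63  104  155  216
  Δ  : 41  51  61
  Δ^2: 10  10
  Δ^3: 0
The second differences are constant (10) and nonzero, while all higher differences vanish, so the minimal degree is 2.

2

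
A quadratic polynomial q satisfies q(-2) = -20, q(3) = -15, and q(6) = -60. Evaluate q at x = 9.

-141

Write q(x) = ax^2 + bx + c. Substituting each data point gives a linear system:
  4a - 2b + c = -20
  9a + 3b + c = -15
  36a + 6b + c = -60
Solving the system yields a = -2, b = 3, c = -6.
So q(x) = -2x^2 + 3x - 6.
Then q(9) = -141.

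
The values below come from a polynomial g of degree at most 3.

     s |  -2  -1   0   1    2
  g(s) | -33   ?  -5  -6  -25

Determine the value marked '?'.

-16

On equispaced nodes a degree-3 polynomial has vanishing fourth forward difference, so
  g(-2) - 4·g(-1) + 6·g(0) - 4·g(1) + g(2) = 0.
Substituting the known values and solving for g(-1):
  -4·g(-1) = 64
  g(-1) = -16.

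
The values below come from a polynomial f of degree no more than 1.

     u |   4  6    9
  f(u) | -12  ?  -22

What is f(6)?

-16

The 2 known points determine the degree-1 polynomial uniquely.
Write f(u) = au + b. Substituting each data point gives a linear system:
  4a + b = -12
  9a + b = -22
Solving the system yields a = -2, b = -4.
So f(u) = -2u - 4.
Then f(6) = -16.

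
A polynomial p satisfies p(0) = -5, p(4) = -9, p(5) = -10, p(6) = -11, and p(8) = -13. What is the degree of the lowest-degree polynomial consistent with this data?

1

Divided differences on the nodes 0, 4, 5, 6, 8:
  order 0: -5  -9  -10  -11  -13
  order 1: -1  -1  -1  -1
  order 2: 0  0  0
  order 3: 0  0
  order 4: 0
The order-1 divided differences are all -1 (nonzero) and every higher order vanishes, so the data lies on a polynomial of degree exactly 1.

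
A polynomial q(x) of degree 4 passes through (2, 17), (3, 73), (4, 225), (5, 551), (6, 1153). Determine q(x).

Write q(x) = ax^4 + bx^3 + cx^2 + dx + e. Substituting each data point gives a linear system:
  16a + 8b + 4c + 2d + e = 17
  81a + 27b + 9c + 3d + e = 73
  256a + 64b + 16c + 4d + e = 225
  625a + 125b + 25c + 5d + e = 551
  1296a + 216b + 36c + 6d + e = 1153
Solving the system yields a = 1, b = -1, c = 2, d = 0, e = 1.
So q(x) = x^4 - x^3 + 2x^2 + 1.
Check: q(4) = 225. ✓

q(x) = x^4 - x^3 + 2x^2 + 1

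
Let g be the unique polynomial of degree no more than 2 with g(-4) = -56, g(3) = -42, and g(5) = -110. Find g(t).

Write g(t) = at^2 + bt + c. Substituting each data point gives a linear system:
  16a - 4b + c = -56
  9a + 3b + c = -42
  25a + 5b + c = -110
Solving the system yields a = -4, b = -2, c = 0.
So g(t) = -4t^2 - 2t.
Check: g(3) = -42. ✓

g(t) = -4t^2 - 2t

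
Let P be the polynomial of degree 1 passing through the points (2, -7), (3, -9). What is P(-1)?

-1

Using the Lagrange interpolation formula with nodes 2, 3:
  L_0(t) = (t - 3) / -1
  L_1(t) = (t - 2) / 1
Then P(t) = -7·L_0(t) - 9·L_1(t).
Expanding and collecting terms gives P(t) = -2t - 3.
Evaluating at t = -1: P(-1) = -1.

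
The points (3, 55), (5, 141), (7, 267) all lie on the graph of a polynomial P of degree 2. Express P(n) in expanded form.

P(n) = 5n^2 + 3n + 1

Write P(n) = an^2 + bn + c. Substituting each data point gives a linear system:
  9a + 3b + c = 55
  25a + 5b + c = 141
  49a + 7b + c = 267
Solving the system yields a = 5, b = 3, c = 1.
So P(n) = 5n^2 + 3n + 1.
Check: P(3) = 55. ✓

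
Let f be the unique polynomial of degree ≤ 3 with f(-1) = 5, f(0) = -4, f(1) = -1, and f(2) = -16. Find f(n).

f(n) = -5n^3 + 6n^2 + 2n - 4

Write f(n) = an^3 + bn^2 + cn + d. Substituting each data point gives a linear system:
  -a + b - c + d = 5
  d = -4
  a + b + c + d = -1
  8a + 4b + 2c + d = -16
Solving the system yields a = -5, b = 6, c = 2, d = -4.
So f(n) = -5n^3 + 6n^2 + 2n - 4.
Check: f(1) = -1. ✓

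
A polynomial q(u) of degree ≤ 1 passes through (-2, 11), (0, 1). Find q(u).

Using the Lagrange interpolation formula with nodes -2, 0:
  L_0(u) = u / -2
  L_1(u) = (u + 2) / 2
Then q(u) = 11·L_0(u) + 1·L_1(u).
Expanding and collecting terms gives q(u) = -5u + 1.
Check: q(0) = 1. ✓

q(u) = -5u + 1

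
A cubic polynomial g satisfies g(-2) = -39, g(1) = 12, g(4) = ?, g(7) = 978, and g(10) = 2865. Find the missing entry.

The 4 known points determine the degree-3 polynomial uniquely.
Write g(u) = au^3 + bu^2 + cu + d. Substituting each data point gives a linear system:
  -8a + 4b - 2c + d = -39
  a + b + c + d = 12
  343a + 49b + 7c + d = 978
  1000a + 100b + 10c + d = 2865
Solving the system yields a = 3, b = -2, c = 6, d = 5.
So g(u) = 3u^3 - 2u^2 + 6u + 5.
Then g(4) = 189.

189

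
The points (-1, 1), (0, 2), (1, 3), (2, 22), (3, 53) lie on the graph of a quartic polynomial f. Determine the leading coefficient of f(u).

-1

Write f(u) = au^4 + bu^3 + cu^2 + du + e. Substituting each data point gives a linear system:
  a - b + c - d + e = 1
  e = 2
  a + b + c + d + e = 3
  16a + 8b + 4c + 2d + e = 22
  81a + 27b + 9c + 3d + e = 53
Solving the system yields a = -1, b = 5, c = 1, d = -4, e = 2.
So f(u) = -u^4 + 5u^3 + u^2 - 4u + 2.
The leading coefficient is -1.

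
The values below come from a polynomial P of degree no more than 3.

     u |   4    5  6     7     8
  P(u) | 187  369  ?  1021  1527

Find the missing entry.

641

The 4 known points determine the degree-3 polynomial uniquely.
Write P(u) = au^3 + bu^2 + cu + d. Substituting each data point gives a linear system:
  64a + 16b + 4c + d = 187
  125a + 25b + 5c + d = 369
  343a + 49b + 7c + d = 1021
  512a + 64b + 8c + d = 1527
Solving the system yields a = 3, b = 0, c = -1, d = -1.
So P(u) = 3u³ - u - 1.
Then P(6) = 641.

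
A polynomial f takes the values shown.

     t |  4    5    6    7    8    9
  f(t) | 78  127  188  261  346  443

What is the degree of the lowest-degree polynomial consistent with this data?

Forward differences of the values at t = 4, 5, 6, 7, 8, 9:
  f  : 78  127  188  261  346  443
  Δ  : 49  61  73  85  97
  Δ^2: 12  12  12  12
  Δ^3: 0  0  0
  Δ^4: 0  0
  Δ^5: 0
The second differences are constant (12) and nonzero, while all higher differences vanish, so the minimal degree is 2.

2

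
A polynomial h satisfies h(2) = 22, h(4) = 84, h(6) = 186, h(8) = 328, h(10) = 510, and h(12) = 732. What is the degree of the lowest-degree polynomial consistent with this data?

2

Forward differences of the values at t = 2, 4, 6, 8, 10, 12:
  h  : 22  84  186  328  510  732
  Δ  : 62  102  142  182  222
  Δ^2: 40  40  40  40
  Δ^3: 0  0  0
  Δ^4: 0  0
  Δ^5: 0
The second differences are constant (40) and nonzero, while all higher differences vanish, so the minimal degree is 2.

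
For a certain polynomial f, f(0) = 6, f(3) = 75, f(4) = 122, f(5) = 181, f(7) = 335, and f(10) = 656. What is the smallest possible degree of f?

2

Divided differences on the nodes 0, 3, 4, 5, 7, 10:
  order 0: 6  75  122  181  335  656
  order 1: 23  47  59  77  107
  order 2: 6  6  6  6
  order 3: 0  0  0
  order 4: 0  0
  order 5: 0
The order-2 divided differences are all 6 (nonzero) and every higher order vanishes, so the data lies on a polynomial of degree exactly 2.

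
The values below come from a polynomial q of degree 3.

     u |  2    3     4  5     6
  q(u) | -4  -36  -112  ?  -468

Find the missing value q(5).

On equispaced nodes a degree-3 polynomial has vanishing fourth forward difference, so
  q(2) - 4·q(3) + 6·q(4) - 4·q(5) + q(6) = 0.
Substituting the known values and solving for q(5):
  -4·q(5) = 1000
  q(5) = -250.

-250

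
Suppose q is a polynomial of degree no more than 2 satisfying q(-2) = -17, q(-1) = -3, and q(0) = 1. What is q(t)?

q(t) = -5t^2 - t + 1

Using the Lagrange interpolation formula with nodes -2, -1, 0:
  L_0(t) = (t + 1)t / 2
  L_1(t) = (t + 2)t / -1
  L_2(t) = (t + 2)(t + 1) / 2
Then q(t) = -17·L_0(t) - 3·L_1(t) + 1·L_2(t).
Expanding and collecting terms gives q(t) = -5t^2 - t + 1.
Check: q(-1) = -3. ✓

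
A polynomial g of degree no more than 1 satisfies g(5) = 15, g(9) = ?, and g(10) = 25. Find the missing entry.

23

The 2 known points determine the degree-1 polynomial uniquely.
Write g(u) = au + b. Substituting each data point gives a linear system:
  5a + b = 15
  10a + b = 25
Solving the system yields a = 2, b = 5.
So g(u) = 2u + 5.
Then g(9) = 23.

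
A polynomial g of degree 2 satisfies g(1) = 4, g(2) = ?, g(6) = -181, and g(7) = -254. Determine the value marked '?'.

-9

The 3 known points determine the degree-2 polynomial uniquely.
Write g(x) = ax^2 + bx + c. Substituting each data point gives a linear system:
  a + b + c = 4
  36a + 6b + c = -181
  49a + 7b + c = -254
Solving the system yields a = -6, b = 5, c = 5.
So g(x) = -6x^2 + 5x + 5.
Then g(2) = -9.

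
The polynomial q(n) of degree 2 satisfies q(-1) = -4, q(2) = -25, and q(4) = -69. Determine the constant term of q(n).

-5

Write q(n) = an^2 + bn + c. Substituting each data point gives a linear system:
  a - b + c = -4
  4a + 2b + c = -25
  16a + 4b + c = -69
Solving the system yields a = -3, b = -4, c = -5.
So q(n) = -3n² - 4n - 5.
The constant term is -5.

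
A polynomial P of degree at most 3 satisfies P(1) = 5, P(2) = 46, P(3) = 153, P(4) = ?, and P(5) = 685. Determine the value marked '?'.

356

On equispaced nodes a degree-3 polynomial has vanishing fourth forward difference, so
  P(1) - 4·P(2) + 6·P(3) - 4·P(4) + P(5) = 0.
Substituting the known values and solving for P(4):
  -4·P(4) = -1424
  P(4) = 356.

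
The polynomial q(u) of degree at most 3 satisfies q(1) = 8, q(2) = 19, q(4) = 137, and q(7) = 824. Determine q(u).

Using the Lagrange interpolation formula with nodes 1, 2, 4, 7:
  L_0(u) = (u - 2)(u - 4)(u - 7) / -18
  L_1(u) = (u - 1)(u - 4)(u - 7) / 10
  L_2(u) = (u - 1)(u - 2)(u - 7) / -18
  L_3(u) = (u - 1)(u - 2)(u - 4) / 90
Then q(u) = 8·L_0(u) + 19·L_1(u) + 137·L_2(u) + 824·L_3(u).
Expanding and collecting terms gives q(u) = 3u^3 - 5u^2 + 5u + 5.
Check: q(2) = 19. ✓

q(u) = 3u^3 - 5u^2 + 5u + 5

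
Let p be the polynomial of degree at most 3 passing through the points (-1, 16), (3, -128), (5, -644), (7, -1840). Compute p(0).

Write p(t) = at^3 + bt^2 + ct + d. Substituting each data point gives a linear system:
  -a + b - c + d = 16
  27a + 9b + 3c + d = -128
  125a + 25b + 5c + d = -644
  343a + 49b + 7c + d = -1840
Solving the system yields a = -6, b = 5, c = -4, d = 1.
So p(t) = -6t^3 + 5t^2 - 4t + 1.
Then p(0) = 1.

1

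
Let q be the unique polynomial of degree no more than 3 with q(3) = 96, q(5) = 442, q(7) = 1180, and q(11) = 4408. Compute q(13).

Using the Lagrange interpolation formula with nodes 3, 5, 7, 11:
  L_0(u) = (u - 5)(u - 7)(u - 11) / -64
  L_1(u) = (u - 3)(u - 7)(u - 11) / 24
  L_2(u) = (u - 3)(u - 5)(u - 11) / -32
  L_3(u) = (u - 3)(u - 5)(u - 7) / 192
Then q(u) = 96·L_0(u) + 442·L_1(u) + 1180·L_2(u) + 4408·L_3(u).
Expanding and collecting terms gives q(u) = 3u^3 + 4u^2 - 6u - 3.
Evaluating at u = 13: q(13) = 7186.

7186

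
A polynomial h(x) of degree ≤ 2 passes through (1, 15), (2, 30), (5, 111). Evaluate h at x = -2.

Using the Lagrange interpolation formula with nodes 1, 2, 5:
  L_0(x) = (x - 2)(x - 5) / 4
  L_1(x) = (x - 1)(x - 5) / -3
  L_2(x) = (x - 1)(x - 2) / 12
Then h(x) = 15·L_0(x) + 30·L_1(x) + 111·L_2(x).
Expanding and collecting terms gives h(x) = 3x^2 + 6x + 6.
Evaluating at x = -2: h(-2) = 6.

6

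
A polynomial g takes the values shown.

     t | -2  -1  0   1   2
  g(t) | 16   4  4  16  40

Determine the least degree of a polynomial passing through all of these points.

Forward differences of the values at t = -2, -1, 0, 1, 2:
  g  : 16  4  4  16  40
  Δ  : -12  0  12  24
  Δ^2: 12  12  12
  Δ^3: 0  0
  Δ^4: 0
The second differences are constant (12) and nonzero, while all higher differences vanish, so the minimal degree is 2.

2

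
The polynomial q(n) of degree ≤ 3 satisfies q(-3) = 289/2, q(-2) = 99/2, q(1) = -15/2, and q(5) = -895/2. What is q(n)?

q(n) = -4n^3 + 3n^2 - 4n - 5/2

Write q(n) = an^3 + bn^2 + cn + d. Substituting each data point gives a linear system:
  -27a + 9b - 3c + d = 289/2
  -8a + 4b - 2c + d = 99/2
  a + b + c + d = -15/2
  125a + 25b + 5c + d = -895/2
Solving the system yields a = -4, b = 3, c = -4, d = -5/2.
So q(n) = -4n³ + 3n² - 4n - 5/2.
Check: q(1) = -15/2. ✓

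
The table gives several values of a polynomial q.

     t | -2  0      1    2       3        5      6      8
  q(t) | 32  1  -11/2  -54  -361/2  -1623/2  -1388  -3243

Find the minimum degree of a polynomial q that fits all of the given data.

Divided differences on the nodes -2, 0, 1, 2, 3, 5, 6, 8:
  order 0: 32  1  -11/2  -54  -361/2  -1623/2  -1388  -3243
  order 1: -31/2  -13/2  -97/2  -253/2  -631/2  -1153/2  -1855/2
  order 2: 3  -21  -39  -63  -87  -117
  order 3: -6  -6  -6  -6  -6
  order 4: 0  0  0  0
  order 5: 0  0  0
  order 6: 0  0
  order 7: 0
The order-3 divided differences are all -6 (nonzero) and every higher order vanishes, so the data lies on a polynomial of degree exactly 3.

3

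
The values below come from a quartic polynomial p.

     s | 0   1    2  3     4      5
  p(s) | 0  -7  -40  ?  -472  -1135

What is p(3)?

-159

On equispaced nodes a degree-4 polynomial has vanishing fifth forward difference, so
  - p(0) + 5·p(1) - 10·p(2) + 10·p(3) - 5·p(4) + p(5) = 0.
Substituting the known values and solving for p(3):
  10·p(3) = -1590
  p(3) = -159.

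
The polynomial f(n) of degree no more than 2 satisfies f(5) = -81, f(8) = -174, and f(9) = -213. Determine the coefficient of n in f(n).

Write f(n) = an^2 + bn + c. Substituting each data point gives a linear system:
  25a + 5b + c = -81
  64a + 8b + c = -174
  81a + 9b + c = -213
Solving the system yields a = -2, b = -5, c = -6.
So f(n) = -2n^2 - 5n - 6.
The coefficient of n is -5.

-5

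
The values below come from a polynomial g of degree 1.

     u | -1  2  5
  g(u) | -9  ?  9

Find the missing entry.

0

The 2 known points determine the degree-1 polynomial uniquely.
Write g(u) = au + b. Substituting each data point gives a linear system:
  -a + b = -9
  5a + b = 9
Solving the system yields a = 3, b = -6.
So g(u) = 3u - 6.
Then g(2) = 0.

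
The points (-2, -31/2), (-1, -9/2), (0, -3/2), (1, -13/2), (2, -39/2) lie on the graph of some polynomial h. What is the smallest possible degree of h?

2

Forward differences of the values at x = -2, -1, 0, 1, 2:
  h  : -31/2  -9/2  -3/2  -13/2  -39/2
  Δ  : 11  3  -5  -13
  Δ^2: -8  -8  -8
  Δ^3: 0  0
  Δ^4: 0
The second differences are constant (-8) and nonzero, while all higher differences vanish, so the minimal degree is 2.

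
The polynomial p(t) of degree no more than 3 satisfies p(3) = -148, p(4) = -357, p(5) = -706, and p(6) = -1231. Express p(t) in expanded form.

Write p(t) = at^3 + bt^2 + ct + d. Substituting each data point gives a linear system:
  27a + 9b + 3c + d = -148
  64a + 16b + 4c + d = -357
  125a + 25b + 5c + d = -706
  216a + 36b + 6c + d = -1231
Solving the system yields a = -6, b = 2, c = -1, d = -1.
So p(t) = -6t³ + 2t² - t - 1.
Check: p(5) = -706. ✓

p(t) = -6t^3 + 2t^2 - t - 1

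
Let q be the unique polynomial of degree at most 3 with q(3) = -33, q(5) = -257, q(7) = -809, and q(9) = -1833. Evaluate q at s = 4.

Write q(s) = as^3 + bs^2 + cs + d. Substituting each data point gives a linear system:
  27a + 9b + 3c + d = -33
  125a + 25b + 5c + d = -257
  343a + 49b + 7c + d = -809
  729a + 81b + 9c + d = -1833
Solving the system yields a = -3, b = 4, c = 3, d = 3.
So q(s) = -3s³ + 4s² + 3s + 3.
Then q(4) = -113.

-113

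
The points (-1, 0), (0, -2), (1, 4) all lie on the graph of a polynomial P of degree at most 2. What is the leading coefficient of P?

Write P(x) = ax^2 + bx + c. Substituting each data point gives a linear system:
  a - b + c = 0
  c = -2
  a + b + c = 4
Solving the system yields a = 4, b = 2, c = -2.
So P(x) = 4x^2 + 2x - 2.
The leading coefficient is 4.

4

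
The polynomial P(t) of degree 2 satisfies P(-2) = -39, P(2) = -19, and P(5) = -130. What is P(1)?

Write P(t) = at^2 + bt + c. Substituting each data point gives a linear system:
  4a - 2b + c = -39
  4a + 2b + c = -19
  25a + 5b + c = -130
Solving the system yields a = -6, b = 5, c = -5.
So P(t) = -6t² + 5t - 5.
Then P(1) = -6.

-6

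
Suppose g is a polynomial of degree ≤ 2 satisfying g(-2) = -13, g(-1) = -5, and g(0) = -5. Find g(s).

Write g(s) = as^2 + bs + c. Substituting each data point gives a linear system:
  4a - 2b + c = -13
  a - b + c = -5
  c = -5
Solving the system yields a = -4, b = -4, c = -5.
So g(s) = -4s^2 - 4s - 5.
Check: g(-1) = -5. ✓

g(s) = -4s^2 - 4s - 5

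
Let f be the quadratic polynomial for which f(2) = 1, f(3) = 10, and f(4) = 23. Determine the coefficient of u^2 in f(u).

Write f(u) = au^2 + bu + c. Substituting each data point gives a linear system:
  4a + 2b + c = 1
  9a + 3b + c = 10
  16a + 4b + c = 23
Solving the system yields a = 2, b = -1, c = -5.
So f(u) = 2u^2 - u - 5.
The leading coefficient is 2.

2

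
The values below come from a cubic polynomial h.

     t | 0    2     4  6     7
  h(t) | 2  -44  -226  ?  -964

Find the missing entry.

-640

The 4 known points determine the degree-3 polynomial uniquely.
Write h(t) = at^3 + bt^2 + ct + d. Substituting each data point gives a linear system:
  d = 2
  8a + 4b + 2c + d = -44
  64a + 16b + 4c + d = -226
  343a + 49b + 7c + d = -964
Solving the system yields a = -2, b = -5, c = -5, d = 2.
So h(t) = -2t^3 - 5t^2 - 5t + 2.
Then h(6) = -640.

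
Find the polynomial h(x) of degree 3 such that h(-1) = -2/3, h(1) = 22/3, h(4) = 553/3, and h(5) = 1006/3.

h(x) = 2x^3 + 3x^2 + 2x + 1/3

Using the Lagrange interpolation formula with nodes -1, 1, 4, 5:
  L_0(x) = (x - 1)(x - 4)(x - 5) / -60
  L_1(x) = (x + 1)(x - 4)(x - 5) / 24
  L_2(x) = (x + 1)(x - 1)(x - 5) / -15
  L_3(x) = (x + 1)(x - 1)(x - 4) / 24
Then h(x) = -2/3·L_0(x) + 22/3·L_1(x) + 553/3·L_2(x) + 1006/3·L_3(x).
Expanding and collecting terms gives h(x) = 2x^3 + 3x^2 + 2x + 1/3.
Check: h(1) = 22/3. ✓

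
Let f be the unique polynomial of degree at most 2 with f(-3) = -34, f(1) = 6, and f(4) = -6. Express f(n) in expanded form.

f(n) = -2n^2 + 6n + 2

Write f(n) = an^2 + bn + c. Substituting each data point gives a linear system:
  9a - 3b + c = -34
  a + b + c = 6
  16a + 4b + c = -6
Solving the system yields a = -2, b = 6, c = 2.
So f(n) = -2n^2 + 6n + 2.
Check: f(1) = 6. ✓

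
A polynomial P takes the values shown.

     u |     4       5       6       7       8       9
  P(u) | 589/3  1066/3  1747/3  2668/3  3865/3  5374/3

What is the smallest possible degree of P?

3

Forward differences of the values at u = 4, 5, 6, 7, 8, 9:
  P  : 589/3  1066/3  1747/3  2668/3  3865/3  5374/3
  Δ  : 159  227  307  399  503
  Δ^2: 68  80  92  104
  Δ^3: 12  12  12
  Δ^4: 0  0
  Δ^5: 0
The third differences are constant (12) and nonzero, while all higher differences vanish, so the minimal degree is 3.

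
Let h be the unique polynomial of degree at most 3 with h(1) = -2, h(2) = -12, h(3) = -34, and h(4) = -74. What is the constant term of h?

Write h(t) = at^3 + bt^2 + ct + d. Substituting each data point gives a linear system:
  a + b + c + d = -2
  8a + 4b + 2c + d = -12
  27a + 9b + 3c + d = -34
  64a + 16b + 4c + d = -74
Solving the system yields a = -1, b = 0, c = -3, d = 2.
So h(t) = -t³ - 3t + 2.
The constant term is 2.

2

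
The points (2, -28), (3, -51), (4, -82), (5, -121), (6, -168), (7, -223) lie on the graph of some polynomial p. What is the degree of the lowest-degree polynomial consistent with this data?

2

Forward differences of the values at x = 2, 3, 4, 5, 6, 7:
  p  : -28  -51  -82  -121  -168  -223
  Δ  : -23  -31  -39  -47  -55
  Δ^2: -8  -8  -8  -8
  Δ^3: 0  0  0
  Δ^4: 0  0
  Δ^5: 0
The second differences are constant (-8) and nonzero, while all higher differences vanish, so the minimal degree is 2.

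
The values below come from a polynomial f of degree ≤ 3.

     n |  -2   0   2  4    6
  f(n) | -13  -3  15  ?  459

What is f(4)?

137

On equispaced nodes a degree-3 polynomial has vanishing fourth forward difference, so
  f(-2) - 4·f(0) + 6·f(2) - 4·f(4) + f(6) = 0.
Substituting the known values and solving for f(4):
  -4·f(4) = -548
  f(4) = 137.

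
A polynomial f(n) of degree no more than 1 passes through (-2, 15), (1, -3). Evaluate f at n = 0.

3

Using the Lagrange interpolation formula with nodes -2, 1:
  L_0(n) = (n - 1) / -3
  L_1(n) = (n + 2) / 3
Then f(n) = 15·L_0(n) - 3·L_1(n).
Expanding and collecting terms gives f(n) = -6n + 3.
Evaluating at n = 0: f(0) = 3.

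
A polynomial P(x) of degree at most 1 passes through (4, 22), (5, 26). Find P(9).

Write P(x) = ax + b. Substituting each data point gives a linear system:
  4a + b = 22
  5a + b = 26
Solving the system yields a = 4, b = 6.
So P(x) = 4x + 6.
Then P(9) = 42.

42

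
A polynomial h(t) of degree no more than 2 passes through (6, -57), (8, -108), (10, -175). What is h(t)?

h(t) = -2t^2 + (5/2)t

Using the Lagrange interpolation formula with nodes 6, 8, 10:
  L_0(t) = (t - 8)(t - 10) / 8
  L_1(t) = (t - 6)(t - 10) / -4
  L_2(t) = (t - 6)(t - 8) / 8
Then h(t) = -57·L_0(t) - 108·L_1(t) - 175·L_2(t).
Expanding and collecting terms gives h(t) = -2t^2 + (5/2)t.
Check: h(6) = -57. ✓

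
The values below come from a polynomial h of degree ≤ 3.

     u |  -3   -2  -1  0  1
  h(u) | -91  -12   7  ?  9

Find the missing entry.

2

On equispaced nodes a degree-3 polynomial has vanishing fourth forward difference, so
  h(-3) - 4·h(-2) + 6·h(-1) - 4·h(0) + h(1) = 0.
Substituting the known values and solving for h(0):
  -4·h(0) = -8
  h(0) = 2.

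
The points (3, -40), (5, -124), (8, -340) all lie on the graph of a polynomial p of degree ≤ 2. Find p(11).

Using the Lagrange interpolation formula with nodes 3, 5, 8:
  L_0(n) = (n - 5)(n - 8) / 10
  L_1(n) = (n - 3)(n - 8) / -6
  L_2(n) = (n - 3)(n - 5) / 15
Then p(n) = -40·L_0(n) - 124·L_1(n) - 340·L_2(n).
Expanding and collecting terms gives p(n) = -6n^2 + 6n - 4.
Evaluating at n = 11: p(11) = -664.

-664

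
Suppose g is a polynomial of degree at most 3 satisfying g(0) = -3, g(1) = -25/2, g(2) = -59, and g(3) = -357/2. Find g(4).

Forward differences of the values at s = 0, 1, 2, 3:
  g  : -3  -25/2  -59  -357/2
  Δ  : -19/2  -93/2  -239/2
  Δ^2: -37  -73
  Δ^3: -36
The third differences are constant, confirming degree 3.
Interpolating (Newton forward form) and evaluating at s = 4 gives g(4) = -407.

-407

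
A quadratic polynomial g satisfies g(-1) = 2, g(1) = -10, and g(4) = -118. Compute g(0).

2

Using the Lagrange interpolation formula with nodes -1, 1, 4:
  L_0(t) = (t - 1)(t - 4) / 10
  L_1(t) = (t + 1)(t - 4) / -6
  L_2(t) = (t + 1)(t - 1) / 15
Then g(t) = 2·L_0(t) - 10·L_1(t) - 118·L_2(t).
Expanding and collecting terms gives g(t) = -6t² - 6t + 2.
Evaluating at t = 0: g(0) = 2.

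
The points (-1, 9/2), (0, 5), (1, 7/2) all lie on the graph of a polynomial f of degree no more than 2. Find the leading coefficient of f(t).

Write f(t) = at^2 + bt + c. Substituting each data point gives a linear system:
  a - b + c = 9/2
  c = 5
  a + b + c = 7/2
Solving the system yields a = -1, b = -1/2, c = 5.
So f(t) = -t^2 - (1/2)t + 5.
The leading coefficient is -1.

-1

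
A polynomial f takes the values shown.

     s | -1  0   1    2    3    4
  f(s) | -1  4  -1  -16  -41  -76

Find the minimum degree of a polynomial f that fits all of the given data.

Forward differences of the values at s = -1, 0, 1, 2, 3, 4:
  f  : -1  4  -1  -16  -41  -76
  Δ  : 5  -5  -15  -25  -35
  Δ^2: -10  -10  -10  -10
  Δ^3: 0  0  0
  Δ^4: 0  0
  Δ^5: 0
The second differences are constant (-10) and nonzero, while all higher differences vanish, so the minimal degree is 2.

2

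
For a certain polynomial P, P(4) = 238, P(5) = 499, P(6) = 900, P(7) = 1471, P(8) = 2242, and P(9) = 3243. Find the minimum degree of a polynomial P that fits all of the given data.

Forward differences of the values at s = 4, 5, 6, 7, 8, 9:
  P  : 238  499  900  1471  2242  3243
  Δ  : 261  401  571  771  1001
  Δ^2: 140  170  200  230
  Δ^3: 30  30  30
  Δ^4: 0  0
  Δ^5: 0
The third differences are constant (30) and nonzero, while all higher differences vanish, so the minimal degree is 3.

3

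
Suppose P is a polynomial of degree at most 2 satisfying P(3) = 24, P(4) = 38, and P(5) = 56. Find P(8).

134

Using the Lagrange interpolation formula with nodes 3, 4, 5:
  L_0(s) = (s - 4)(s - 5) / 2
  L_1(s) = (s - 3)(s - 5) / -1
  L_2(s) = (s - 3)(s - 4) / 2
Then P(s) = 24·L_0(s) + 38·L_1(s) + 56·L_2(s).
Expanding and collecting terms gives P(s) = 2s^2 + 6.
Evaluating at s = 8: P(8) = 134.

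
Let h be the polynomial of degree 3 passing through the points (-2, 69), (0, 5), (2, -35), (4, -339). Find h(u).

Using the Lagrange interpolation formula with nodes -2, 0, 2, 4:
  L_0(u) = u(u - 2)(u - 4) / -48
  L_1(u) = (u + 2)(u - 2)(u - 4) / 16
  L_2(u) = (u + 2)u(u - 4) / -16
  L_3(u) = (u + 2)u(u - 2) / 48
Then h(u) = 69·L_0(u) + 5·L_1(u) - 35·L_2(u) - 339·L_3(u).
Expanding and collecting terms gives h(u) = -6u^3 + 3u^2 - 2u + 5.
Check: h(2) = -35. ✓

h(u) = -6u^3 + 3u^2 - 2u + 5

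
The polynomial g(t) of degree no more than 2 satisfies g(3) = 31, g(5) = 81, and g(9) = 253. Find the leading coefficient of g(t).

3

Write g(t) = at^2 + bt + c. Substituting each data point gives a linear system:
  9a + 3b + c = 31
  25a + 5b + c = 81
  81a + 9b + c = 253
Solving the system yields a = 3, b = 1, c = 1.
So g(t) = 3t^2 + t + 1.
The leading coefficient is 3.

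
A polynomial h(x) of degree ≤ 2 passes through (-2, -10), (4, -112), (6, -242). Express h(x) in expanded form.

Using the Lagrange interpolation formula with nodes -2, 4, 6:
  L_0(x) = (x - 4)(x - 6) / 48
  L_1(x) = (x + 2)(x - 6) / -12
  L_2(x) = (x + 2)(x - 4) / 16
Then h(x) = -10·L_0(x) - 112·L_1(x) - 242·L_2(x).
Expanding and collecting terms gives h(x) = -6x² - 5x + 4.
Check: h(6) = -242. ✓

h(x) = -6x^2 - 5x + 4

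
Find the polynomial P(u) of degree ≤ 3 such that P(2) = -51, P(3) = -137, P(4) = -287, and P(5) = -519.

P(u) = -3u^3 - 5u^2 - 4u + 1

Write P(u) = au^3 + bu^2 + cu + d. Substituting each data point gives a linear system:
  8a + 4b + 2c + d = -51
  27a + 9b + 3c + d = -137
  64a + 16b + 4c + d = -287
  125a + 25b + 5c + d = -519
Solving the system yields a = -3, b = -5, c = -4, d = 1.
So P(u) = -3u^3 - 5u^2 - 4u + 1.
Check: P(3) = -137. ✓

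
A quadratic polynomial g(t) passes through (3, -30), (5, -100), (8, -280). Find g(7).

Write g(t) = at^2 + bt + c. Substituting each data point gives a linear system:
  9a + 3b + c = -30
  25a + 5b + c = -100
  64a + 8b + c = -280
Solving the system yields a = -5, b = 5, c = 0.
So g(t) = -5t² + 5t.
Then g(7) = -210.

-210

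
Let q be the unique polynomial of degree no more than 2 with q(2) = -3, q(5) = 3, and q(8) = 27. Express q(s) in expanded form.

Write q(s) = as^2 + bs + c. Substituting each data point gives a linear system:
  4a + 2b + c = -3
  25a + 5b + c = 3
  64a + 8b + c = 27
Solving the system yields a = 1, b = -5, c = 3.
So q(s) = s² - 5s + 3.
Check: q(2) = -3. ✓

q(s) = s^2 - 5s + 3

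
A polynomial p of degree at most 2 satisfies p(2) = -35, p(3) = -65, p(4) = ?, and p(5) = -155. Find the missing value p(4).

-105

The 3 known points determine the degree-2 polynomial uniquely.
Write p(x) = ax^2 + bx + c. Substituting each data point gives a linear system:
  4a + 2b + c = -35
  9a + 3b + c = -65
  25a + 5b + c = -155
Solving the system yields a = -5, b = -5, c = -5.
So p(x) = -5x^2 - 5x - 5.
Then p(4) = -105.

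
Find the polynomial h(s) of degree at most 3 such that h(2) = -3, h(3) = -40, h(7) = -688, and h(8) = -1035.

Using the Lagrange interpolation formula with nodes 2, 3, 7, 8:
  L_0(s) = (s - 3)(s - 7)(s - 8) / -30
  L_1(s) = (s - 2)(s - 7)(s - 8) / 20
  L_2(s) = (s - 2)(s - 3)(s - 8) / -20
  L_3(s) = (s - 2)(s - 3)(s - 7) / 30
Then h(s) = -3·L_0(s) - 40·L_1(s) - 688·L_2(s) - 1035·L_3(s).
Expanding and collecting terms gives h(s) = -2s^3 - s^2 + 6s + 5.
Check: h(2) = -3. ✓

h(s) = -2s^3 - s^2 + 6s + 5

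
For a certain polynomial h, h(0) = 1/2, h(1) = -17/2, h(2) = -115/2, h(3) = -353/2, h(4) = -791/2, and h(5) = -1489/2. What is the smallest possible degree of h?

Forward differences of the values at n = 0, 1, 2, 3, 4, 5:
  h  : 1/2  -17/2  -115/2  -353/2  -791/2  -1489/2
  Δ  : -9  -49  -119  -219  -349
  Δ^2: -40  -70  -100  -130
  Δ^3: -30  -30  -30
  Δ^4: 0  0
  Δ^5: 0
The third differences are constant (-30) and nonzero, while all higher differences vanish, so the minimal degree is 3.

3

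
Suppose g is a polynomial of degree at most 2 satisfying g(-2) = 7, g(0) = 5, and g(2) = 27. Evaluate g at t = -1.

Write g(t) = at^2 + bt + c. Substituting each data point gives a linear system:
  4a - 2b + c = 7
  c = 5
  4a + 2b + c = 27
Solving the system yields a = 3, b = 5, c = 5.
So g(t) = 3t² + 5t + 5.
Then g(-1) = 3.

3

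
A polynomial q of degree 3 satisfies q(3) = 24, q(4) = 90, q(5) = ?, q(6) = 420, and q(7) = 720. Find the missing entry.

The 4 known points determine the degree-3 polynomial uniquely.
Write q(t) = at^3 + bt^2 + ct + d. Substituting each data point gives a linear system:
  27a + 9b + 3c + d = 24
  64a + 16b + 4c + d = 90
  216a + 36b + 6c + d = 420
  343a + 49b + 7c + d = 720
Solving the system yields a = 3, b = -6, c = -3, d = 6.
So q(t) = 3t^3 - 6t^2 - 3t + 6.
Then q(5) = 216.

216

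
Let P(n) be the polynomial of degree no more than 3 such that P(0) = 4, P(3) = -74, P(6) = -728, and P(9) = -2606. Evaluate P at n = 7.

-1186

Write P(n) = an^3 + bn^2 + cn + d. Substituting each data point gives a linear system:
  d = 4
  27a + 9b + 3c + d = -74
  216a + 36b + 6c + d = -728
  729a + 81b + 9c + d = -2606
Solving the system yields a = -4, b = 4, c = -2, d = 4.
So P(n) = -4n^3 + 4n^2 - 2n + 4.
Then P(7) = -1186.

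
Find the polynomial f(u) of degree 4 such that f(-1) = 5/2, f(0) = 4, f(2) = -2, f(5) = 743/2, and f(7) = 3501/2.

f(u) = u^4 - (3/2)u^3 - 3u^2 + u + 4

Write f(u) = au^4 + bu^3 + cu^2 + du + e. Substituting each data point gives a linear system:
  a - b + c - d + e = 5/2
  e = 4
  16a + 8b + 4c + 2d + e = -2
  625a + 125b + 25c + 5d + e = 743/2
  2401a + 343b + 49c + 7d + e = 3501/2
Solving the system yields a = 1, b = -3/2, c = -3, d = 1, e = 4.
So f(u) = u^4 - (3/2)u^3 - 3u^2 + u + 4.
Check: f(0) = 4. ✓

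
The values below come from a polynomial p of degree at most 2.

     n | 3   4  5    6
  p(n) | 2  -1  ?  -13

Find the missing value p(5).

The 3 known points determine the degree-2 polynomial uniquely.
Write p(n) = an^2 + bn + c. Substituting each data point gives a linear system:
  9a + 3b + c = 2
  16a + 4b + c = -1
  36a + 6b + c = -13
Solving the system yields a = -1, b = 4, c = -1.
So p(n) = -n^2 + 4n - 1.
Then p(5) = -6.

-6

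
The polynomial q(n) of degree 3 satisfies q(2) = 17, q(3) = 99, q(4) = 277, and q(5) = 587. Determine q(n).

q(n) = 6n^3 - 6n^2 - 2n - 3

Using the Lagrange interpolation formula with nodes 2, 3, 4, 5:
  L_0(n) = (n - 3)(n - 4)(n - 5) / -6
  L_1(n) = (n - 2)(n - 4)(n - 5) / 2
  L_2(n) = (n - 2)(n - 3)(n - 5) / -2
  L_3(n) = (n - 2)(n - 3)(n - 4) / 6
Then q(n) = 17·L_0(n) + 99·L_1(n) + 277·L_2(n) + 587·L_3(n).
Expanding and collecting terms gives q(n) = 6n^3 - 6n^2 - 2n - 3.
Check: q(4) = 277. ✓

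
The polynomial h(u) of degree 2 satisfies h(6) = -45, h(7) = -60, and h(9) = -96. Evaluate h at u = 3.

Write h(u) = au^2 + bu + c. Substituting each data point gives a linear system:
  36a + 6b + c = -45
  49a + 7b + c = -60
  81a + 9b + c = -96
Solving the system yields a = -1, b = -2, c = 3.
So h(u) = -u² - 2u + 3.
Then h(3) = -12.

-12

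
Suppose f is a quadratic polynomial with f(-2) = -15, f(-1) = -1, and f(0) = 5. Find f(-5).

-105

Using the Lagrange interpolation formula with nodes -2, -1, 0:
  L_0(u) = (u + 1)u / 2
  L_1(u) = (u + 2)u / -1
  L_2(u) = (u + 2)(u + 1) / 2
Then f(u) = -15·L_0(u) - 1·L_1(u) + 5·L_2(u).
Expanding and collecting terms gives f(u) = -4u^2 + 2u + 5.
Evaluating at u = -5: f(-5) = -105.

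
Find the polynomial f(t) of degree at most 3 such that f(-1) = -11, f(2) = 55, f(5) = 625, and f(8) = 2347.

Write f(t) = at^3 + bt^2 + ct + d. Substituting each data point gives a linear system:
  -a + b - c + d = -11
  8a + 4b + 2c + d = 55
  125a + 25b + 5c + d = 625
  512a + 64b + 8c + d = 2347
Solving the system yields a = 4, b = 4, c = 6, d = -5.
So f(t) = 4t^3 + 4t^2 + 6t - 5.
Check: f(-1) = -11. ✓

f(t) = 4t^3 + 4t^2 + 6t - 5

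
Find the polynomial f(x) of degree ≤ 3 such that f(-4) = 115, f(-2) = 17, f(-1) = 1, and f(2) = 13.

f(x) = -x^3 + 4x^2 + 3x - 1

Using the Lagrange interpolation formula with nodes -4, -2, -1, 2:
  L_0(x) = (x + 2)(x + 1)(x - 2) / -36
  L_1(x) = (x + 4)(x + 1)(x - 2) / 8
  L_2(x) = (x + 4)(x + 2)(x - 2) / -9
  L_3(x) = (x + 4)(x + 2)(x + 1) / 72
Then f(x) = 115·L_0(x) + 17·L_1(x) + 1·L_2(x) + 13·L_3(x).
Expanding and collecting terms gives f(x) = -x^3 + 4x^2 + 3x - 1.
Check: f(-4) = 115. ✓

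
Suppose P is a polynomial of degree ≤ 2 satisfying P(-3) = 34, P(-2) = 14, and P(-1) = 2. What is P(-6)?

Write P(x) = ax^2 + bx + c. Substituting each data point gives a linear system:
  9a - 3b + c = 34
  4a - 2b + c = 14
  a - b + c = 2
Solving the system yields a = 4, b = 0, c = -2.
So P(x) = 4x^2 - 2.
Then P(-6) = 142.

142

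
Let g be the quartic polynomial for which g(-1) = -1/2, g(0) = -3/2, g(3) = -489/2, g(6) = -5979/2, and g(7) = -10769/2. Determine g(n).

g(n) = -2n^4 - n^3 - 4n^2 - 6n - 3/2

Write g(n) = an^4 + bn^3 + cn^2 + dn + e. Substituting each data point gives a linear system:
  a - b + c - d + e = -1/2
  e = -3/2
  81a + 27b + 9c + 3d + e = -489/2
  1296a + 216b + 36c + 6d + e = -5979/2
  2401a + 343b + 49c + 7d + e = -10769/2
Solving the system yields a = -2, b = -1, c = -4, d = -6, e = -3/2.
So g(n) = -2n^4 - n^3 - 4n^2 - 6n - 3/2.
Check: g(3) = -489/2. ✓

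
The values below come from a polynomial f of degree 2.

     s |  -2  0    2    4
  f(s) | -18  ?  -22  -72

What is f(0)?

-4

The 3 known points determine the degree-2 polynomial uniquely.
Write f(s) = as^2 + bs + c. Substituting each data point gives a linear system:
  4a - 2b + c = -18
  4a + 2b + c = -22
  16a + 4b + c = -72
Solving the system yields a = -4, b = -1, c = -4.
So f(s) = -4s² - s - 4.
Then f(0) = -4.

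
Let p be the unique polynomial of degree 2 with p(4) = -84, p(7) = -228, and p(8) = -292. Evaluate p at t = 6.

-172

Write p(t) = at^2 + bt + c. Substituting each data point gives a linear system:
  16a + 4b + c = -84
  49a + 7b + c = -228
  64a + 8b + c = -292
Solving the system yields a = -4, b = -4, c = -4.
So p(t) = -4t^2 - 4t - 4.
Then p(6) = -172.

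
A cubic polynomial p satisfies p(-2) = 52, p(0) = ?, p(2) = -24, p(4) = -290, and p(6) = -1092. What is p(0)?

The 4 known points determine the degree-3 polynomial uniquely.
Write p(u) = au^3 + bu^2 + cu + d. Substituting each data point gives a linear system:
  -8a + 4b - 2c + d = 52
  8a + 4b + 2c + d = -24
  64a + 16b + 4c + d = -290
  216a + 36b + 6c + d = -1092
Solving the system yields a = -6, b = 5, c = 5, d = -6.
So p(u) = -6u^3 + 5u^2 + 5u - 6.
Then p(0) = -6.

-6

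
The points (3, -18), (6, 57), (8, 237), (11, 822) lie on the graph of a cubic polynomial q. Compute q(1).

-8

Using the Lagrange interpolation formula with nodes 3, 6, 8, 11:
  L_0(s) = (s - 6)(s - 8)(s - 11) / -120
  L_1(s) = (s - 3)(s - 8)(s - 11) / 30
  L_2(s) = (s - 3)(s - 6)(s - 11) / -30
  L_3(s) = (s - 3)(s - 6)(s - 8) / 120
Then q(s) = -18·L_0(s) + 57·L_1(s) + 237·L_2(s) + 822·L_3(s).
Expanding and collecting terms gives q(s) = s³ - 4s² - 2s - 3.
Evaluating at s = 1: q(1) = -8.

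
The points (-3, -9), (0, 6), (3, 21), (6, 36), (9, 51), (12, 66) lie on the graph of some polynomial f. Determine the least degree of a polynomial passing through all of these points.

1

Forward differences of the values at u = -3, 0, 3, 6, 9, 12:
  f  : -9  6  21  36  51  66
  Δ  : 15  15  15  15  15
  Δ^2: 0  0  0  0
  Δ^3: 0  0  0
  Δ^4: 0  0
  Δ^5: 0
The first differences are constant (15) and nonzero, while all higher differences vanish, so the minimal degree is 1.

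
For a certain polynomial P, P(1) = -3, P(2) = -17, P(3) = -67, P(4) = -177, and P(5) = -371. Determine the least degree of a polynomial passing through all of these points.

3

Forward differences of the values at x = 1, 2, 3, 4, 5:
  P  : -3  -17  -67  -177  -371
  Δ  : -14  -50  -110  -194
  Δ^2: -36  -60  -84
  Δ^3: -24  -24
  Δ^4: 0
The third differences are constant (-24) and nonzero, while all higher differences vanish, so the minimal degree is 3.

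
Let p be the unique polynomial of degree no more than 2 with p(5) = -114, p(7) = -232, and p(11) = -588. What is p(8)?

-306

Using the Lagrange interpolation formula with nodes 5, 7, 11:
  L_0(s) = (s - 7)(s - 11) / 12
  L_1(s) = (s - 5)(s - 11) / -8
  L_2(s) = (s - 5)(s - 7) / 24
Then p(s) = -114·L_0(s) - 232·L_1(s) - 588·L_2(s).
Expanding and collecting terms gives p(s) = -5s^2 + s + 6.
Evaluating at s = 8: p(8) = -306.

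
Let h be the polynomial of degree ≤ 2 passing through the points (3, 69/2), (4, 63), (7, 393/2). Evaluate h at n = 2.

Write h(n) = an^2 + bn + c. Substituting each data point gives a linear system:
  9a + 3b + c = 69/2
  16a + 4b + c = 63
  49a + 7b + c = 393/2
Solving the system yields a = 4, b = 1/2, c = -3.
So h(n) = 4n^2 + (1/2)n - 3.
Then h(2) = 14.

14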